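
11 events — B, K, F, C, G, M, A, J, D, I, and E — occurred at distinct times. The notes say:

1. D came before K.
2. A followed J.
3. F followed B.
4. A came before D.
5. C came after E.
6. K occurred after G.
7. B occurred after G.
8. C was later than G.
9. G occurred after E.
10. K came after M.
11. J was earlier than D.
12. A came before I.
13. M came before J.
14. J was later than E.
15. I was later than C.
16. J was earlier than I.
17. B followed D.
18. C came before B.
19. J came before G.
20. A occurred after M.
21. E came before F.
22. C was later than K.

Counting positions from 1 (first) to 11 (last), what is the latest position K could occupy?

7

K must come before B, C, F, and I — 4 events forced after it.
Everything else can be placed before K in some valid order, so K can sit as late as position 11 − 4 = 7.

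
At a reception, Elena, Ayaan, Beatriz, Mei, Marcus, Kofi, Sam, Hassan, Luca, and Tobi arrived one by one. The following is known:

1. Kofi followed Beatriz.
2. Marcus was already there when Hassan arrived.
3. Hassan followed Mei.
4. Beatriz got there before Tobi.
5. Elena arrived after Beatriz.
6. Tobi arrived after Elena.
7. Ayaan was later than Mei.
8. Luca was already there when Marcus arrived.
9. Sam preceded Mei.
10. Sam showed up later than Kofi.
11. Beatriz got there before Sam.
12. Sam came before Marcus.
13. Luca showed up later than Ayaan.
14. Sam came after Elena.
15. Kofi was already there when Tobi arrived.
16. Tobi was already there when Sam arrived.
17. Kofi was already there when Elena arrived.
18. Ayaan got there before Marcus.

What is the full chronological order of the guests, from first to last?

Beatriz, Kofi, Elena, Tobi, Sam, Mei, Ayaan, Luca, Marcus, Hassan

The constraints fix every adjacent pair, so only one ordering works:
Beatriz → Kofi → Elena → Tobi → Sam → Mei → Ayaan → Luca → Marcus → Hassan.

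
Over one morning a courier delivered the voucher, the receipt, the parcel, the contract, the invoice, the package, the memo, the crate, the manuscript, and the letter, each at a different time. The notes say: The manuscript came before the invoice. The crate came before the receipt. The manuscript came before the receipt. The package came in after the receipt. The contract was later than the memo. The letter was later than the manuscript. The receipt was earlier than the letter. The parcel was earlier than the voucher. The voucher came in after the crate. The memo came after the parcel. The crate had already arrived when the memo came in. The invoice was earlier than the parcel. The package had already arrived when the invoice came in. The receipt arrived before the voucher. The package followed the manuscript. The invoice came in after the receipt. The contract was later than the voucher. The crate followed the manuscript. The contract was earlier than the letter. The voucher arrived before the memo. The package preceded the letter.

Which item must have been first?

The manuscript has a chain of constraints placing it before every other item, so the manuscript must be first.

the manuscript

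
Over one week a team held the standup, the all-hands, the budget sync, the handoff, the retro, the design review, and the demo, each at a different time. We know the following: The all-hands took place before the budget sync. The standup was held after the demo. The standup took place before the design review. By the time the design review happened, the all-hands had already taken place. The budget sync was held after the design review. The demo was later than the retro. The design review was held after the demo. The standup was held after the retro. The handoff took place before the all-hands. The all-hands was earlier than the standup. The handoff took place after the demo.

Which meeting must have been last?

the budget sync

Every other meeting has a chain of constraints placing it before the budget sync, so the budget sync is last.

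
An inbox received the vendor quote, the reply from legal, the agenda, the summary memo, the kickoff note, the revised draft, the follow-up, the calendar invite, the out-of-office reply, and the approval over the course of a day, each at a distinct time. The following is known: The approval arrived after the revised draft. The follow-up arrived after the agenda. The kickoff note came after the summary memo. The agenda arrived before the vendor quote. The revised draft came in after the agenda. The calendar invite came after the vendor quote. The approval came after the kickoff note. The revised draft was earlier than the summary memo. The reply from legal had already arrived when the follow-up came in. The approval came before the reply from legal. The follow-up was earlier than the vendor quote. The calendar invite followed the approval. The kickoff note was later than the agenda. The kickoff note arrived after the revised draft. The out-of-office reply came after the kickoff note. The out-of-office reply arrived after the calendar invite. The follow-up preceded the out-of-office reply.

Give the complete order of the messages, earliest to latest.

the agenda, the revised draft, the summary memo, the kickoff note, the approval, the reply from legal, the follow-up, the vendor quote, the calendar invite, the out-of-office reply

The constraints fix every adjacent pair, so only one ordering works:
the agenda → the revised draft → the summary memo → the kickoff note → the approval → the reply from legal → the follow-up → the vendor quote → the calendar invite → the out-of-office reply.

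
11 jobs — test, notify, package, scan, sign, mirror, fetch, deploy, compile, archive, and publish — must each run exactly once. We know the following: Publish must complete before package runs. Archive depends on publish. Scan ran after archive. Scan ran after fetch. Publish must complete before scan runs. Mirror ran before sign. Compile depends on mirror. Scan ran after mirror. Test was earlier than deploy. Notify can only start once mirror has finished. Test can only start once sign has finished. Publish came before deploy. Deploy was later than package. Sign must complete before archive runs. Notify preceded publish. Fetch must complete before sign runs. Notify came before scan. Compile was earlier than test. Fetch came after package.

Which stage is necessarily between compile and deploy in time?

test

Tracing the constraints gives compile → test → deploy, so test sits after compile and before deploy.
No other stage is forced both after compile and before deploy.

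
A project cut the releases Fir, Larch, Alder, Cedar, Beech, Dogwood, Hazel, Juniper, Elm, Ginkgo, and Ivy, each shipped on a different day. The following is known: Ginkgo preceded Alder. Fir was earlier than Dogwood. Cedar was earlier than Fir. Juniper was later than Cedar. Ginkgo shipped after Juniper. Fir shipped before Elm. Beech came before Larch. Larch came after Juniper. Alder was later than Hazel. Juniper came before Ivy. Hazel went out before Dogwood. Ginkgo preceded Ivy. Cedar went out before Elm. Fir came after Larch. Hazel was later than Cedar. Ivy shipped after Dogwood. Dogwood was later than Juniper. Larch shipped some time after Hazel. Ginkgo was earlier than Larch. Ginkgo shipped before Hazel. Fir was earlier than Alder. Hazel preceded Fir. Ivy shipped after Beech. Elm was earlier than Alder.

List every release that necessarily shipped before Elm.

Directly stated before Elm: Cedar and Fir.
Beech reaches Elm via Beech → Larch → Fir → Elm.
Ginkgo reaches Elm via Ginkgo → Hazel → Fir → Elm.
Hazel reaches Elm via Hazel → Fir → Elm.
Likewise Juniper and Larch each reach Elm by chaining the stated constraints.

Beech, Cedar, Fir, Ginkgo, Hazel, Juniper, Larch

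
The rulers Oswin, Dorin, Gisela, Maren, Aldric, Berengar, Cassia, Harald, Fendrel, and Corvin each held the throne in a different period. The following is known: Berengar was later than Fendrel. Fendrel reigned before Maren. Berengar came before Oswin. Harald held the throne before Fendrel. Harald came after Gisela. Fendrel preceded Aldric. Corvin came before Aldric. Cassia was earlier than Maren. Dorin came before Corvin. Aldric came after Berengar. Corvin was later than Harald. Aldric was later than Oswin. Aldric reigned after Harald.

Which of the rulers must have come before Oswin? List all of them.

Berengar, Fendrel, Gisela, Harald

Directly stated before Oswin: Berengar.
Fendrel reaches Oswin via Fendrel → Berengar → Oswin.
Gisela reaches Oswin via Gisela → Harald → Fendrel → Berengar → Oswin.
Harald reaches Oswin via Harald → Fendrel → Berengar → Oswin.
No chain forces Corvin (or any of the others) ahead of Oswin.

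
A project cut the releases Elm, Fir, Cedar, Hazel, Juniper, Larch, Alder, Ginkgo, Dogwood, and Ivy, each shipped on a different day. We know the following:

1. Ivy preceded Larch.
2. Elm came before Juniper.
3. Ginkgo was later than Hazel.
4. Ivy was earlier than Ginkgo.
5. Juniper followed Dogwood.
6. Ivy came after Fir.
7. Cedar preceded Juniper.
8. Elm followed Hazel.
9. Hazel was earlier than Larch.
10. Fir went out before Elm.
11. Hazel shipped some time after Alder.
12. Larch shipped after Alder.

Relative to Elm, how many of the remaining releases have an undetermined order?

Forced before Elm: Alder, Fir, and Hazel; forced after Elm: Juniper.
That leaves Cedar, Dogwood, Ginkgo, Ivy, and Larch with no forced order relative to Elm — 5.

5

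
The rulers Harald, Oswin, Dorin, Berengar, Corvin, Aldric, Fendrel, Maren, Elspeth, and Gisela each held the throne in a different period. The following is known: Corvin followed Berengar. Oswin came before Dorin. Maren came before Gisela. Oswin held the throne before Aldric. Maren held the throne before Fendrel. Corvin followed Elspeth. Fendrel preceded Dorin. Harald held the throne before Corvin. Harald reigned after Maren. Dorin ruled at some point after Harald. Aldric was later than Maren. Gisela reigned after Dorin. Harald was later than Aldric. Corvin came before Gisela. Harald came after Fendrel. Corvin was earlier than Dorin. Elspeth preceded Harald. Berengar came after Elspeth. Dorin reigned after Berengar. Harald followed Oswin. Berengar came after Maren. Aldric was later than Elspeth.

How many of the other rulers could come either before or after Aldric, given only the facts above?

Forced before Aldric: Elspeth, Maren, and Oswin; forced after Aldric: Corvin, Dorin, Gisela, and Harald.
That leaves Berengar and Fendrel with no forced order relative to Aldric — 2.

2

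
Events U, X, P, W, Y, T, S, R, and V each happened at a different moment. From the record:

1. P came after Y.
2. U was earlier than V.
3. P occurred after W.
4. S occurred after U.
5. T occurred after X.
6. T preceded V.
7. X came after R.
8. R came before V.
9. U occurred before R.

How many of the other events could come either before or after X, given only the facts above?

4

Forced before X: R and U; forced after X: T and V.
That leaves P, S, W, and Y with no forced order relative to X — 4.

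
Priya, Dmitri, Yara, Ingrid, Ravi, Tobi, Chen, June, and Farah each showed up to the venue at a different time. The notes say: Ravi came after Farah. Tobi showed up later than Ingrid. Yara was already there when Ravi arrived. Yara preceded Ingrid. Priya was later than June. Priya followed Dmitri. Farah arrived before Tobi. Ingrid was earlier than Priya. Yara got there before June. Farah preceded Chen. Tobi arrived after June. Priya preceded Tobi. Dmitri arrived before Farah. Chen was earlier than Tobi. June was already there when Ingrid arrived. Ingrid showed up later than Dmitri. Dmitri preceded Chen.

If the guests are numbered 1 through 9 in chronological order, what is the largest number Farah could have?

6

Farah must come before Chen, Ravi, and Tobi — 3 guests forced after them.
Everything else can be placed before Farah in some valid order, so Farah can sit as late as position 9 − 3 = 6.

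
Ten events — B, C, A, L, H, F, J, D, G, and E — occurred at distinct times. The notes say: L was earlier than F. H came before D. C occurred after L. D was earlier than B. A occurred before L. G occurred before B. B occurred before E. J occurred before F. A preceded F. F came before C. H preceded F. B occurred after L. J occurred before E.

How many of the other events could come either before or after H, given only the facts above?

Forced after H: B, C, D, E, and F.
That leaves A, G, J, and L with no forced order relative to H — 4.

4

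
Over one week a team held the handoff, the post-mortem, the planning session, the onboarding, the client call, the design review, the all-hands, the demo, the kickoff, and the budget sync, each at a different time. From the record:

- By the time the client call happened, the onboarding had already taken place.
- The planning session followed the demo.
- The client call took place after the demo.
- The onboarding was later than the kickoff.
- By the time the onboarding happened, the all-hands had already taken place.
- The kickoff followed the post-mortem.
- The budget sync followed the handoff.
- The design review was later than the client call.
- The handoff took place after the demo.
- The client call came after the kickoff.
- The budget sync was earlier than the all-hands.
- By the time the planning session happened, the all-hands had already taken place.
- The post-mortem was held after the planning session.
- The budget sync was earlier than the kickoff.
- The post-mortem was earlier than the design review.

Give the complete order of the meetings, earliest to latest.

the demo, the handoff, the budget sync, the all-hands, the planning session, the post-mortem, the kickoff, the onboarding, the client call, the design review

The constraints fix every adjacent pair, so only one ordering works:
the demo → the handoff → the budget sync → the all-hands → the planning session → the post-mortem → the kickoff → the onboarding → the client call → the design review.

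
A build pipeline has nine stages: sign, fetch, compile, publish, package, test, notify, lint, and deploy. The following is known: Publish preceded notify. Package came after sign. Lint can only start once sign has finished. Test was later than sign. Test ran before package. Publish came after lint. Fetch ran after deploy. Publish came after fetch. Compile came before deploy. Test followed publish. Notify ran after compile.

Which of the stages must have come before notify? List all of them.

compile, deploy, fetch, lint, publish, sign

Directly stated before notify: compile and publish.
Deploy reaches notify via deploy → fetch → publish → notify.
Fetch reaches notify via fetch → publish → notify.
Lint reaches notify via lint → publish → notify.
Likewise sign reaches notify by chaining the stated constraints.
No chain forces package (or any of the others) ahead of notify.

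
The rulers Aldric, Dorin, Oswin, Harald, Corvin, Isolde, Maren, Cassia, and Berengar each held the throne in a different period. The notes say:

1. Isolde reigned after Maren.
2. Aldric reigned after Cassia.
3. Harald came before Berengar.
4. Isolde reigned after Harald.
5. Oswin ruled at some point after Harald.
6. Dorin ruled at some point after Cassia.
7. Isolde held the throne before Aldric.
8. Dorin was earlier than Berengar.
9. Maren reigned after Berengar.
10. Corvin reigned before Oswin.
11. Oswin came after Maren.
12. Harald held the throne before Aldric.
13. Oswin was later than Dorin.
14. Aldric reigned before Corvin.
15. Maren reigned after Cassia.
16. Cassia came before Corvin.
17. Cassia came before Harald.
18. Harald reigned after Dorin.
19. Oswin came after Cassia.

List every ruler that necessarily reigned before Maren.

Directly stated before Maren: Berengar and Cassia.
Dorin reaches Maren via Dorin → Berengar → Maren.
Harald reaches Maren via Harald → Berengar → Maren.
No chain forces Corvin (or any of the others) ahead of Maren.

Berengar, Cassia, Dorin, Harald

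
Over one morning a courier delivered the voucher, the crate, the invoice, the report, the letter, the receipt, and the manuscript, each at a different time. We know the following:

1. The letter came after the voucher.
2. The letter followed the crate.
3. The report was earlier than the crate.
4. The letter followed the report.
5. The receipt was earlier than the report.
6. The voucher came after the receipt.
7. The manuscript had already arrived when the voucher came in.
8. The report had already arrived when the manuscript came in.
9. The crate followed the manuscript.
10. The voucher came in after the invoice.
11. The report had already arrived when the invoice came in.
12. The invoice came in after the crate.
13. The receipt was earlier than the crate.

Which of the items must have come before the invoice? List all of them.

Directly stated before the invoice: the crate and the report.
The manuscript reaches the invoice via the manuscript → the crate → the invoice.
The receipt reaches the invoice via the receipt → the crate → the invoice.
No chain forces the voucher (or any of the others) ahead of the invoice.

the crate, the manuscript, the receipt, the report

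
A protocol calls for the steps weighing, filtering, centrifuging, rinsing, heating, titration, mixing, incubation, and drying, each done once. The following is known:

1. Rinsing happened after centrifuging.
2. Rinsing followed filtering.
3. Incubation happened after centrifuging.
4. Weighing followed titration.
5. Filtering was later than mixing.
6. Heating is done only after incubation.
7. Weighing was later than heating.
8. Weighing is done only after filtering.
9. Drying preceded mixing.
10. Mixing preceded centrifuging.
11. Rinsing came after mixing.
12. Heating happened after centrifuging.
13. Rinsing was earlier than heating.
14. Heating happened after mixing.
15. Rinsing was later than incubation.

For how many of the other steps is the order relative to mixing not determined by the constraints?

Forced before mixing: drying; forced after mixing: centrifuging, filtering, heating, incubation, rinsing, and weighing.
That leaves titration with no forced order relative to mixing — 1.

1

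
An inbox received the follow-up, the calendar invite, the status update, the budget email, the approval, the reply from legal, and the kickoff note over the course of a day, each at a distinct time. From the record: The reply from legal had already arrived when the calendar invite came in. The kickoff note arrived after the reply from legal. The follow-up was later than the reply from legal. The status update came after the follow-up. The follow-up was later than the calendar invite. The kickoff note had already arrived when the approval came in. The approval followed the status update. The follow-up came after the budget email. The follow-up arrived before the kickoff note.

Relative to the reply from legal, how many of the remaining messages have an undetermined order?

1

Forced after the reply from legal: the approval, the calendar invite, the follow-up, the kickoff note, and the status update.
That leaves the budget email with no forced order relative to the reply from legal — 1.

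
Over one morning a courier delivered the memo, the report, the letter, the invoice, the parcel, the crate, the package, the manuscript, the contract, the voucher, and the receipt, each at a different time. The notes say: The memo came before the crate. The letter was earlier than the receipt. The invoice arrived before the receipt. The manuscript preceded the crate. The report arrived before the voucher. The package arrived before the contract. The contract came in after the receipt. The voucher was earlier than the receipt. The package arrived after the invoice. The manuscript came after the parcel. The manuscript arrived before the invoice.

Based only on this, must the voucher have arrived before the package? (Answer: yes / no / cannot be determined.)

No chain of stated constraints runs from the voucher to the package, and none runs from the package to the voucher either.
So the relative order of the voucher and the package is not fixed by the given facts.

cannot be determined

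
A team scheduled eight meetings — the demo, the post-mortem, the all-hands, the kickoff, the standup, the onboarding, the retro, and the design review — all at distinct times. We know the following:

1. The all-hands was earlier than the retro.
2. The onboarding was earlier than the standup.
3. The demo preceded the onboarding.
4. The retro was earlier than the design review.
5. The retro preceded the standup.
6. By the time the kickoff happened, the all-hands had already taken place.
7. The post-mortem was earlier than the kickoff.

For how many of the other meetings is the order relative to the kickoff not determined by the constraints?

5

Forced before the kickoff: the all-hands and the post-mortem.
That leaves the demo, the design review, the onboarding, the retro, and the standup with no forced order relative to the kickoff — 5.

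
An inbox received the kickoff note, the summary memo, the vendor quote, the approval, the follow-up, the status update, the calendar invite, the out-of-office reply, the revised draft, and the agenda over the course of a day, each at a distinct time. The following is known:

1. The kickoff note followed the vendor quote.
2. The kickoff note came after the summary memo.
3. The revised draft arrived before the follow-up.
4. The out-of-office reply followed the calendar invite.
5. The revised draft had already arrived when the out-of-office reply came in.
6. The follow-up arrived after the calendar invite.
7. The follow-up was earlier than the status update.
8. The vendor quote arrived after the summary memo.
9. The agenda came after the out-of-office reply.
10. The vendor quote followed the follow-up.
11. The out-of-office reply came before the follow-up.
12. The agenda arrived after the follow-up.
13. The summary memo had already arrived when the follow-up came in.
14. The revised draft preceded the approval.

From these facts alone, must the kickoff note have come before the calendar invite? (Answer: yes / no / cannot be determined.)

no

Tracing the constraints gives the calendar invite → the follow-up → the vendor quote → the kickoff note, so the calendar invite must come before the kickoff note.
That means the kickoff note cannot be before the calendar invite.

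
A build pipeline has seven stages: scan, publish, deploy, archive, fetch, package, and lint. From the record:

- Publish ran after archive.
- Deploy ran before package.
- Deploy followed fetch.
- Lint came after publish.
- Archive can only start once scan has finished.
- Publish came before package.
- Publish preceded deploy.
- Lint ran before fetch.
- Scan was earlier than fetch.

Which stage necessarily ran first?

Scan has a chain of constraints placing it before every other stage, so scan must be first.

scan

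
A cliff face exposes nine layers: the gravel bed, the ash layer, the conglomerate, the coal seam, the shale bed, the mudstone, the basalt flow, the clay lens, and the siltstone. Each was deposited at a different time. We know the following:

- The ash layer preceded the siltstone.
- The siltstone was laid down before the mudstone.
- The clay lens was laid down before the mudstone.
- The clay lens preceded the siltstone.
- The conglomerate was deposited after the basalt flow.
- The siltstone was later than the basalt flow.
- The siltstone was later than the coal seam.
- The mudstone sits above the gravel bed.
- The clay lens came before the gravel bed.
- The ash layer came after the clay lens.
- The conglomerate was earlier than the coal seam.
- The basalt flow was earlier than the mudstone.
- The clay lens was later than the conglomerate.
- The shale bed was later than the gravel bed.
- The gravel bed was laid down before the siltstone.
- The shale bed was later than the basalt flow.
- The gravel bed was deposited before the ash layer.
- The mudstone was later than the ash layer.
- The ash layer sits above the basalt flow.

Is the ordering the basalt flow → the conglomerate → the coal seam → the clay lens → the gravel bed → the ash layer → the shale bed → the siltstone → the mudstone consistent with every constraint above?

yes

Check each stated constraint against the proposed order — e.g. the basalt flow is ahead of the siltstone; the basalt flow is ahead of the mudstone. Every pair is in the required order; nothing is violated.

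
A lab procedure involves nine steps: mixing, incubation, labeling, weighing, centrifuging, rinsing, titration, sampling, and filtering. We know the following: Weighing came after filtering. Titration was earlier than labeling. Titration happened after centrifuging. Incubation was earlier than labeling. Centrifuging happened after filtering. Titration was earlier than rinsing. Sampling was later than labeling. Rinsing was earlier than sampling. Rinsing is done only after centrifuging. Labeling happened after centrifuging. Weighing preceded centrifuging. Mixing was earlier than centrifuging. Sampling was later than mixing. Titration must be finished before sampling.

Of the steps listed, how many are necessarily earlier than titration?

Directly stated before titration: centrifuging.
Filtering reaches titration via filtering → centrifuging → titration.
Mixing reaches titration via mixing → centrifuging → titration.
Weighing reaches titration via weighing → centrifuging → titration.
No chain forces sampling (or any of the others) ahead of titration.
That's centrifuging, filtering, mixing, and weighing — 4 in all.

4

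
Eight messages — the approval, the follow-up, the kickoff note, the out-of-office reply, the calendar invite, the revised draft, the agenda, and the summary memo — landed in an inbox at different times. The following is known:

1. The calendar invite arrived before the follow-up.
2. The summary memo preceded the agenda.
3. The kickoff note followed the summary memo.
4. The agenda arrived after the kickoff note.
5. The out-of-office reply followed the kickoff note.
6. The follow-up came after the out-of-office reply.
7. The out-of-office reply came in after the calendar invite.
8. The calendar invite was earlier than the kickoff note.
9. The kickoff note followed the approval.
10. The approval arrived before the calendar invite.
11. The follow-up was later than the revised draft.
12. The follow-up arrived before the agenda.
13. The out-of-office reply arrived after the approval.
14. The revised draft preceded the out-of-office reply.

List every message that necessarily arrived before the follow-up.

Directly stated before the follow-up: the calendar invite, the out-of-office reply, and the revised draft.
The approval reaches the follow-up via the approval → the out-of-office reply → the follow-up.
The kickoff note reaches the follow-up via the kickoff note → the out-of-office reply → the follow-up.
The summary memo reaches the follow-up via the summary memo → the kickoff note → the out-of-office reply → the follow-up.

the approval, the calendar invite, the kickoff note, the out-of-office reply, the revised draft, the summary memo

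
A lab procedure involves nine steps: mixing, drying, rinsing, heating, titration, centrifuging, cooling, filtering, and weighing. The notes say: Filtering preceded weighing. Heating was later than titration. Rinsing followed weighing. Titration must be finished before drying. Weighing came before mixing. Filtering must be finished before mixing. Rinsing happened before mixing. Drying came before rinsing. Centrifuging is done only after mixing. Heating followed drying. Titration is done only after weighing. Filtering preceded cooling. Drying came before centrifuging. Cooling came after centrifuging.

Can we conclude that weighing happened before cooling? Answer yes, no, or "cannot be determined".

yes

Chain the constraints: weighing → mixing → centrifuging → cooling. Each link is directly stated, so weighing comes before cooling.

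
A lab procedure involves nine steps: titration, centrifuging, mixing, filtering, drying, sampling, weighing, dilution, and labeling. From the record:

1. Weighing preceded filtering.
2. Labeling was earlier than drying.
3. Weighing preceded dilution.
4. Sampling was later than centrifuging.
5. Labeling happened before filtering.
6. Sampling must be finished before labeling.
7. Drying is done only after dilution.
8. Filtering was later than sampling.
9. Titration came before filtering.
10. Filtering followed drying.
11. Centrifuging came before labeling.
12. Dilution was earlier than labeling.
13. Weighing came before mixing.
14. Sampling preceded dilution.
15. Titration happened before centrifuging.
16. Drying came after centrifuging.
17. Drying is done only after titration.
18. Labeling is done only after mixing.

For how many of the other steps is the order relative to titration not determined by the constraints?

2

Forced after titration: centrifuging, dilution, drying, filtering, labeling, and sampling.
That leaves mixing and weighing with no forced order relative to titration — 2.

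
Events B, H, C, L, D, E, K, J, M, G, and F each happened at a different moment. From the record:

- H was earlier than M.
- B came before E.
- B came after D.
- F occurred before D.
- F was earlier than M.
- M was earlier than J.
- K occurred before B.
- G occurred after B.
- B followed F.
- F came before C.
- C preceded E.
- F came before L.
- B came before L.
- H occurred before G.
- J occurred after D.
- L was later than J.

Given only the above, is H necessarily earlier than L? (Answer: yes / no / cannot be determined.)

Chain the constraints: H → M → J → L. Each link is directly stated, so H comes before L.

yes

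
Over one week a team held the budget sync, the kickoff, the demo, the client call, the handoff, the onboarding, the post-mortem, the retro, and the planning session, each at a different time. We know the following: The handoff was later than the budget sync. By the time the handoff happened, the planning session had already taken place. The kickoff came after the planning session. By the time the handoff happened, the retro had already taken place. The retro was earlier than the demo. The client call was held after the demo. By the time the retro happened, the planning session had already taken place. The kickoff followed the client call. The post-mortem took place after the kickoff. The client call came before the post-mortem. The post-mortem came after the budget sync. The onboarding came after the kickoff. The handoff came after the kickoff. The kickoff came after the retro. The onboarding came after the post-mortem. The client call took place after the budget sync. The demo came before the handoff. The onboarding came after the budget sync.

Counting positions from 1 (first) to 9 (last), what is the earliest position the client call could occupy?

The budget sync, the demo, the planning session, and the retro must all come before the client call — 4 forced predecessors.
Nothing else is forced ahead of the client call, so its earliest slot is position 4 + 1 = 5.

5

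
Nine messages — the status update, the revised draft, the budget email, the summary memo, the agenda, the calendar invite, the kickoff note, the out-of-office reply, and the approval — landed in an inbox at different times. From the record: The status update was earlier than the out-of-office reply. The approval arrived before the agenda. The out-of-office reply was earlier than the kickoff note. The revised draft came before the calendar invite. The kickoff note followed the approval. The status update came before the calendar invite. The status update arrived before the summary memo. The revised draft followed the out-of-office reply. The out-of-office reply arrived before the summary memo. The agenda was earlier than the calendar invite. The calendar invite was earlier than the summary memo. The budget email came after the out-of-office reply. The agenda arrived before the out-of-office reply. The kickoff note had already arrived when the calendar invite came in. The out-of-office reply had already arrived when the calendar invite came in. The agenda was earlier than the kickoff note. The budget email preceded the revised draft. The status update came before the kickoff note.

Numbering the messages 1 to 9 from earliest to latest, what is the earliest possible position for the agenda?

2

The approval must come before the agenda — 1 forced predecessor.
Nothing else is forced ahead of the agenda, so its earliest slot is position 1 + 1 = 2.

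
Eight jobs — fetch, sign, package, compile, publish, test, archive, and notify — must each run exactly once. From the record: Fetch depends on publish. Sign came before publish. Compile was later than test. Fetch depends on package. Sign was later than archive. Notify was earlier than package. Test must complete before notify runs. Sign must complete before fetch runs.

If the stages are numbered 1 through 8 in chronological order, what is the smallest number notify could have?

2

Test must come before notify — 1 forced predecessor.
Nothing else is forced ahead of notify, so its earliest slot is position 1 + 1 = 2.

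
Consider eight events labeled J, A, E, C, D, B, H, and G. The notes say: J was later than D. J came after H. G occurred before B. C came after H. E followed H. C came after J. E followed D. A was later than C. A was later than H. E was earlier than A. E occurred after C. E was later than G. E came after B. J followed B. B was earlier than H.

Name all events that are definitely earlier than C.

Directly stated before C: H and J.
B reaches C via B → H → C.
D reaches C via D → J → C.
G reaches C via G → B → H → C.

B, D, G, H, J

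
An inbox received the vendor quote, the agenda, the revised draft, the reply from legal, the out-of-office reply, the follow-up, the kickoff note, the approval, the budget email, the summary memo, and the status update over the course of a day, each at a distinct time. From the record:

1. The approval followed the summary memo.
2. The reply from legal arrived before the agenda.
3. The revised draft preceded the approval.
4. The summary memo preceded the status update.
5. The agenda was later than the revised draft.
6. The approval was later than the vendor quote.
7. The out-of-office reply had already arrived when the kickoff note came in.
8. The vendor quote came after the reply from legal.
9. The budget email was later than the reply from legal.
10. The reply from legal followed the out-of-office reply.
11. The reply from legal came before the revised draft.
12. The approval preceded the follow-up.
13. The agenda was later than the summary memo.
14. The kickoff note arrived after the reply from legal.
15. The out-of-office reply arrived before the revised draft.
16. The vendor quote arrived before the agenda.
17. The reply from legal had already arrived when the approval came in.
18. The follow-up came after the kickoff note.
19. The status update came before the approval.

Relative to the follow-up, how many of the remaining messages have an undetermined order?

2

Forced before the follow-up: the approval, the kickoff note, the out-of-office reply, the reply from legal, the revised draft, the status update, the summary memo, and the vendor quote.
That leaves the agenda and the budget email with no forced order relative to the follow-up — 2.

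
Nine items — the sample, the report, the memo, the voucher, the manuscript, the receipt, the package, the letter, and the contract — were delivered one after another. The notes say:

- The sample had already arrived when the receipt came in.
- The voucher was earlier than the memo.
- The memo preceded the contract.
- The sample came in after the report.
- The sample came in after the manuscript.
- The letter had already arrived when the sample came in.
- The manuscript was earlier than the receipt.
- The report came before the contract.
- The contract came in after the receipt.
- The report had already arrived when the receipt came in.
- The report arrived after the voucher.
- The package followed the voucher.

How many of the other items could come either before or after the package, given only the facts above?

7

Forced before the package: the voucher.
That leaves the contract, the letter, the manuscript, the memo, the receipt, the report, and the sample with no forced order relative to the package — 7.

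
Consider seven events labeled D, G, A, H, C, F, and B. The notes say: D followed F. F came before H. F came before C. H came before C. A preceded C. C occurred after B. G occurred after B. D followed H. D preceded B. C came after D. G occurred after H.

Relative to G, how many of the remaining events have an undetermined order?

2

Forced before G: B, D, F, and H.
That leaves A and C with no forced order relative to G — 2.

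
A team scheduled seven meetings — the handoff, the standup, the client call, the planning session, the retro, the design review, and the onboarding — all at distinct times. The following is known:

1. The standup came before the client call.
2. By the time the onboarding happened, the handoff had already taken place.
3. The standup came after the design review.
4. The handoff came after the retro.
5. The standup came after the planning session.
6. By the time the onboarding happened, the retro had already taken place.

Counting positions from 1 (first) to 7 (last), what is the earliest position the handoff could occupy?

The retro must come before the handoff — 1 forced predecessor.
Nothing else is forced ahead of the handoff, so its earliest slot is position 1 + 1 = 2.

2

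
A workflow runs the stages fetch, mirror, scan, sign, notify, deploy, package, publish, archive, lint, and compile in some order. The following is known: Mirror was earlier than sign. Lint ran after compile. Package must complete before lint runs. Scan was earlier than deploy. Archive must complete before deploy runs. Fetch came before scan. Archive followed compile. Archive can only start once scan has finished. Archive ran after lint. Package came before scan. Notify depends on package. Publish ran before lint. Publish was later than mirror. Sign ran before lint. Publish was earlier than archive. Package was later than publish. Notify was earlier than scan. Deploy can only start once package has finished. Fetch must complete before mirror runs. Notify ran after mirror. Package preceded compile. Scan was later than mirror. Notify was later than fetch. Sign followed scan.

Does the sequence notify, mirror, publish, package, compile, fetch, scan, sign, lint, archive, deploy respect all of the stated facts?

no

The constraints require fetch before notify, but in the proposed sequence notify appears ahead of fetch. That one violation is enough.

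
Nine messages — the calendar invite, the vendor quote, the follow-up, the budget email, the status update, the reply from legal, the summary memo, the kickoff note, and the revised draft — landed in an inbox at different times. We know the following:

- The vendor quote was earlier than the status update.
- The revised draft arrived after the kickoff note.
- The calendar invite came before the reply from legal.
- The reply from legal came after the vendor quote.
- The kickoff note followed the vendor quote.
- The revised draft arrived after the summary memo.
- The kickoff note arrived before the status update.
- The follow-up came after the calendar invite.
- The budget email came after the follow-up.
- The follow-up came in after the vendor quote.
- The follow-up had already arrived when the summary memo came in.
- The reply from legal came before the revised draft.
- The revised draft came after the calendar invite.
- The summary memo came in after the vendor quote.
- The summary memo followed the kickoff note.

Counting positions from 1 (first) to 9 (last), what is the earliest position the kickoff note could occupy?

2

The vendor quote must come before the kickoff note — 1 forced predecessor.
Nothing else is forced ahead of the kickoff note, so its earliest slot is position 1 + 1 = 2.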